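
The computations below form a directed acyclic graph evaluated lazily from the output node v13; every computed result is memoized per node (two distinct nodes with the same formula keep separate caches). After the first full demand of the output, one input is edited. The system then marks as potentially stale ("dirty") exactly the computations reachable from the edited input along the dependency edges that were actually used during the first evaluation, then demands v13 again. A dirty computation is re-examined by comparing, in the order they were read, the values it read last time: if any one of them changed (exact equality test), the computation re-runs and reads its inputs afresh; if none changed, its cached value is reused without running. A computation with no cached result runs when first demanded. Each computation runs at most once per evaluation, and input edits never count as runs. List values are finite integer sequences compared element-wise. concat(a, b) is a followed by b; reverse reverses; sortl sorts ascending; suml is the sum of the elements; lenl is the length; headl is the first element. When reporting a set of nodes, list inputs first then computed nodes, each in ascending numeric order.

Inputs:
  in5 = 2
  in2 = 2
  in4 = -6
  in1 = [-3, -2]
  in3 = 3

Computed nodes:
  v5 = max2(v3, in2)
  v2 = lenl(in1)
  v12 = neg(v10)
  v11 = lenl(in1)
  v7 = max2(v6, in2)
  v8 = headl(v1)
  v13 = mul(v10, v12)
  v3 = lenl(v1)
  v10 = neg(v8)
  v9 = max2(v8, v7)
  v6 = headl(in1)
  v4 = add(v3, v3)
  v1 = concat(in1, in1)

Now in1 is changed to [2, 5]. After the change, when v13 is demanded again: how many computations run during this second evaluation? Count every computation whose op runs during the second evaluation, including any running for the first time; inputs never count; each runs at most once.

5 computations run: v1, v8, v10, v12, v13.

First demand of the output computes:
  v1 = concat([-3, -2], [-3, -2]) = [-3, -2, -3, -2]
  v8 = headl([-3, -2, -3, -2]) = -3
  v10 = neg(-3) = 3
  v12 = neg(3) = -3
  v13 = mul(3, -3) = -9

After the edit, cleaning proceeds:
  v1: a read changed (in1 [-3, -2]->[2, 5]; in1 [-3, -2]->[2, 5]) — executes, giving [2, 5, 2, 5].
  v8: a read changed (v1 [-3, -2, -3, -2]->[2, 5, 2, 5]) — executes, giving 2.
  v10: a read changed (v8 -3->2) — executes, giving -2.
  v12: a read changed (v10 3->-2) — executes, giving 2.
  v13: a read changed (v10 3->-2; v12 -3->2) — executes, giving -4.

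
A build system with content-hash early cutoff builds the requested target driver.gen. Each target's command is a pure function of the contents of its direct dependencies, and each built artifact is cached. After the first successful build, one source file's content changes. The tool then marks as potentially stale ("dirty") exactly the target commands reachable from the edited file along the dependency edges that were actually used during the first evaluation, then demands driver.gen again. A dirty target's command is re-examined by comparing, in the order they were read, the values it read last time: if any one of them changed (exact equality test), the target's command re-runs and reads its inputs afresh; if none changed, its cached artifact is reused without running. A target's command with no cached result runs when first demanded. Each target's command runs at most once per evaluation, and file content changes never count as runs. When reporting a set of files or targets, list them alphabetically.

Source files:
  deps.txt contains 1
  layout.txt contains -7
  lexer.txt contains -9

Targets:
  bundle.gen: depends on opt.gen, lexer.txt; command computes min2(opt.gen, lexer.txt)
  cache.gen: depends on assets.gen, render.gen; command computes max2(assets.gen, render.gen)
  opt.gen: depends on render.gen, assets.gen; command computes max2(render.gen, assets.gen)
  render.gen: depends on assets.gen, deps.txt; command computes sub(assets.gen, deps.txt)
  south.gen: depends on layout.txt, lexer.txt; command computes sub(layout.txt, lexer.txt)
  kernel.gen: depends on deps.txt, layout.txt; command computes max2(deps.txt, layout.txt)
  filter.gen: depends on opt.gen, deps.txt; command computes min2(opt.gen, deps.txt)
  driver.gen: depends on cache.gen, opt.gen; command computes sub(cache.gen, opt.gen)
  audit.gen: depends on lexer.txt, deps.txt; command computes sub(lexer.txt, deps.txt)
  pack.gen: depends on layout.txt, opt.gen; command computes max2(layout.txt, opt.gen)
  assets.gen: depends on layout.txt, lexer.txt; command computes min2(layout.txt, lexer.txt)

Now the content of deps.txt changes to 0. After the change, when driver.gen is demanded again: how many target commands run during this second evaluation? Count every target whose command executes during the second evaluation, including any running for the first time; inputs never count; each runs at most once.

First evaluation (everything demanded from the output):
  assets.gen = min2(-7, -9) = -9
  render.gen = sub(-9, 1) = -10
  cache.gen = max2(-9, -10) = -9
  opt.gen = max2(-10, -9) = -9
  driver.gen = sub(-9, -9) = 0

Propagation after the edit:
  render.gen: runs — deps.txt 1->0; result -9.
  cache.gen: runs — render.gen -10->-9; result -9 (same value as before).
  opt.gen: runs — render.gen -10->-9; result -9 (same value as before).
  driver.gen: checked — values it read are unchanged (cache.gen unchanged, opt.gen unchanged); reused cached 0 without running.

Key observation: the cutoff stops propagation at driver.gen — its inputs' values are unchanged, so it reuses its cache.

Target commands that run: cache.gen, opt.gen, render.gen — 3 in total.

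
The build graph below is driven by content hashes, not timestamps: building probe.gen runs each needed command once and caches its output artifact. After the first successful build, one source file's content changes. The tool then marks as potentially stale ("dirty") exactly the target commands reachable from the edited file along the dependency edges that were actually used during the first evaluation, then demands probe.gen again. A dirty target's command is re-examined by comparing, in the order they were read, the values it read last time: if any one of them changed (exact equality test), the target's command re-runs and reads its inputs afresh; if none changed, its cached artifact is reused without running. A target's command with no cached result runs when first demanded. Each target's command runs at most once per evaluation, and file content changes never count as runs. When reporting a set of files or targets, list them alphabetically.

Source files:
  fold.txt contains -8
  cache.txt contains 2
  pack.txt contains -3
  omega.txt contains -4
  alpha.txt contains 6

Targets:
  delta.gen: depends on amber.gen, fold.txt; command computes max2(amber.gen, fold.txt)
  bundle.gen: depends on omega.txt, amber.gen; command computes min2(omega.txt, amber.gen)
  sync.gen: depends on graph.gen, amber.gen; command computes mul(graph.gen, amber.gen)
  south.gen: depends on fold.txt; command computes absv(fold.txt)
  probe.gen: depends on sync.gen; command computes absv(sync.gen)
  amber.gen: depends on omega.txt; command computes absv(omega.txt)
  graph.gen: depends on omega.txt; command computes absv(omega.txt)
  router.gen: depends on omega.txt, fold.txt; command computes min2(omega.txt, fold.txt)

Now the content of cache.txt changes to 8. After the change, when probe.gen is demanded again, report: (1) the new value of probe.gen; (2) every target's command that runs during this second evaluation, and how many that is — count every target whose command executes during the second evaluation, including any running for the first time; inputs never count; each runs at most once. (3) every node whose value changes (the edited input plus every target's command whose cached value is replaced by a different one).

probe.gen now evaluates to 16.
Run set: none (0 run).
Changed values: cache.txt.
The important point: nothing the output needs ever reads cache.txt, so the edit is invisible to it.

Initial pass — values computed on the first demand:
  amber.gen = absv(-4) = 4
  graph.gen = absv(-4) = 4
  sync.gen = mul(4, 4) = 16
  probe.gen = absv(16) = 16

Second demand — change propagation:
  no demanded computation ever read cache.txt, so the edit dirties nothing and nothing runs.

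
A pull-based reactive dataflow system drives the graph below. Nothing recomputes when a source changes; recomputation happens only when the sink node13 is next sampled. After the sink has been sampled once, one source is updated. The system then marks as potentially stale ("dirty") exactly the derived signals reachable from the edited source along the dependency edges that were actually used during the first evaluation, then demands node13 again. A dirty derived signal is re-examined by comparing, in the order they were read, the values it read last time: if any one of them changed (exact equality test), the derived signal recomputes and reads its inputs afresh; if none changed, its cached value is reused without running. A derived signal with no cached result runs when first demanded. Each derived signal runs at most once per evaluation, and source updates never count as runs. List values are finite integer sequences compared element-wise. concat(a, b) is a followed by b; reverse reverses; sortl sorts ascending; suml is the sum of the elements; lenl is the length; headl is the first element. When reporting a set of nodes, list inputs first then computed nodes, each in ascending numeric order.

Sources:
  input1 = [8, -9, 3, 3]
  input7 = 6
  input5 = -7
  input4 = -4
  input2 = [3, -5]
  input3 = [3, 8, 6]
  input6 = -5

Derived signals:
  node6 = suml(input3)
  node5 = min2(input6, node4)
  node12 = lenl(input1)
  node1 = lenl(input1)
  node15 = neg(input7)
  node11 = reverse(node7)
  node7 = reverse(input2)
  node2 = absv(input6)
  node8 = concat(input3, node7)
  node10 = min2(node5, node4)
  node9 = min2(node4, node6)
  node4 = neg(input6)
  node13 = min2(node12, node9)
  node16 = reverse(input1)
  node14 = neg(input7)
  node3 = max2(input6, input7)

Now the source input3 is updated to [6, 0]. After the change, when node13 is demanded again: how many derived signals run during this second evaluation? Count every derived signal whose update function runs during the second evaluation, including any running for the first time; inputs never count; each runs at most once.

Derived signals that run: node6, node9 — 2 in total.
Key observation: the change is absorbed at node9 — it re-runs but produces the same value, and the output's value is unchanged.

First evaluation (everything demanded from the output):
  node4 = neg(-5) = 5
  node6 = suml([3, 8, 6]) = 17
  node9 = min2(5, 17) = 5
  node12 = lenl([8, -9, 3, 3]) = 4
  node13 = min2(4, 5) = 4

Propagation after the edit:
  node6: runs — input3 [3, 8, 6]->[6, 0]; result 6.
  node9: runs — node6 17->6; result 5 (same value as before).
  node13: checked — values it read are unchanged (node12 unchanged, node9 unchanged); reused cached 4 without running.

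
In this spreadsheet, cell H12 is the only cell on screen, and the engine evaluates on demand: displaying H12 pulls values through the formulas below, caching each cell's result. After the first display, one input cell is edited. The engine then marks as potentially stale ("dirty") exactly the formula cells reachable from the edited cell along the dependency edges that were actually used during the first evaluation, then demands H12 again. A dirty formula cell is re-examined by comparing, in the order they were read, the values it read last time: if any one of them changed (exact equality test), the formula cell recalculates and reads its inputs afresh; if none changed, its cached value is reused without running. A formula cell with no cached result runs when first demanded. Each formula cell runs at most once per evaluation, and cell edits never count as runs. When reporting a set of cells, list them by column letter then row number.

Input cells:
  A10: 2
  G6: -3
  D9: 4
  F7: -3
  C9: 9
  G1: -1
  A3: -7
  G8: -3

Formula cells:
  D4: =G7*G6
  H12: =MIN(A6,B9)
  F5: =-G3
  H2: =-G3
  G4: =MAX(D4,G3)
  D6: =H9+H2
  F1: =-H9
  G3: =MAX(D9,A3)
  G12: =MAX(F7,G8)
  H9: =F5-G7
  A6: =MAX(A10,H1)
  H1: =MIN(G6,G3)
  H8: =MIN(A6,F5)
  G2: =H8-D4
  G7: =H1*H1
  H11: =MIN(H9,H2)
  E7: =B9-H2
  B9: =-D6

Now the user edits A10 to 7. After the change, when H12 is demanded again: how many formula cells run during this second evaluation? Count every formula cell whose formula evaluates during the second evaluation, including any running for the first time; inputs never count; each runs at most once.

Initial pass — values computed on the first demand:
  G3 = MAX(4, -7) = 4
  F5 = -(4) = -4
  H1 = MIN(-3, 4) = -3
  A6 = MAX(2, -3) = 2
  G7 = -3 * -3 = 9
  H2 = -(4) = -4
  H9 = -4 - 9 = -13
  D6 = -13 + -4 = -17
  B9 = -(-17) = 17
  H12 = MIN(2, 17) = 2

Second demand — change propagation:
  A6: re-runs because A10 2->7; new result 7.
  H12: re-runs because A6 2->7; new result 7.

Run set: A6, H12 (2 run).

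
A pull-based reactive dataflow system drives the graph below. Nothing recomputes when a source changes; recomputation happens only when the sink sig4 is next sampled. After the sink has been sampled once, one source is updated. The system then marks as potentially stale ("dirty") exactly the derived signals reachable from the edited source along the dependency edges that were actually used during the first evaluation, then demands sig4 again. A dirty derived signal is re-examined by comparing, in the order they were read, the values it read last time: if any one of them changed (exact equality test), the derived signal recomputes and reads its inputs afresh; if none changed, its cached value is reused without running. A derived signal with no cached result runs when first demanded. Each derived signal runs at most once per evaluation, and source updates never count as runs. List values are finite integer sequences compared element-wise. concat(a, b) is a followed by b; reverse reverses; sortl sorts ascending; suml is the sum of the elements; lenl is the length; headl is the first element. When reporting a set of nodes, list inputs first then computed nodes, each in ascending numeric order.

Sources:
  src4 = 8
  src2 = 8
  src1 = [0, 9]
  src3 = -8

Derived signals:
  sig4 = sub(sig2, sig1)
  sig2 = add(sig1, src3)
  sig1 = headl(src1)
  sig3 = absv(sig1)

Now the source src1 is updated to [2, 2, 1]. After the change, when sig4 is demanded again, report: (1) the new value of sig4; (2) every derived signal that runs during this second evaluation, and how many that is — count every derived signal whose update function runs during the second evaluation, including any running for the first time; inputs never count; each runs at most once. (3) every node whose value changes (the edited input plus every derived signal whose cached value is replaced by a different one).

First evaluation (everything demanded from the output):
  sig1 = headl([0, 9]) = 0
  sig2 = add(0, -8) = -8
  sig4 = sub(-8, 0) = -8

Propagation after the edit:
  sig1: runs — src1 [0, 9]->[2, 2, 1]; result 2.
  sig2: runs — sig1 0->2; result -6.
  sig4: runs — sig2 -8->-6; sig1 0->2; result -8 (same value as before).

New value of sig4: -8.
Derived signals that run: sig1, sig2, sig4 — 3 in total.
Values that change: src1, sig1, sig2.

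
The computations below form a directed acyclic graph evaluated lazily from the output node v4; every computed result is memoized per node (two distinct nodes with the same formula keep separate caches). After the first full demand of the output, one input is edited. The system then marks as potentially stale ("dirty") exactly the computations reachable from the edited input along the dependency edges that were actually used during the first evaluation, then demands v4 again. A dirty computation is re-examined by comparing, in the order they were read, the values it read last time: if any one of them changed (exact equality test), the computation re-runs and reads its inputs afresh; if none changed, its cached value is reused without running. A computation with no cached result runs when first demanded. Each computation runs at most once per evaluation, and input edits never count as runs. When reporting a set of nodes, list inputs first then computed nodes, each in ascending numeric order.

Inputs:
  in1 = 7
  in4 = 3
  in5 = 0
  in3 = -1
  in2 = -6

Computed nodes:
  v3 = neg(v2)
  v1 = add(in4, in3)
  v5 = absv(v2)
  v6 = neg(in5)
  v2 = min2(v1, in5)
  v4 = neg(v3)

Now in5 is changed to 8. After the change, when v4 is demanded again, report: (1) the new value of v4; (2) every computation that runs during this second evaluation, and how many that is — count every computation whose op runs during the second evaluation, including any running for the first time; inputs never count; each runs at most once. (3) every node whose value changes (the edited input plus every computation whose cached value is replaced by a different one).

Demanding v4 again yields 2.
3 computations run: v2, v3, v4.
The nodes whose values change: in5, v2, v3, v4.

First demand of the output computes:
  v1 = add(3, -1) = 2
  v2 = min2(2, 0) = 0
  v3 = neg(0) = 0
  v4 = neg(0) = 0

After the edit, cleaning proceeds:
  v2: a read changed (in5 0->8) — executes, giving 2.
  v3: a read changed (v2 0->2) — executes, giving -2.
  v4: a read changed (v3 0->-2) — executes, giving 2.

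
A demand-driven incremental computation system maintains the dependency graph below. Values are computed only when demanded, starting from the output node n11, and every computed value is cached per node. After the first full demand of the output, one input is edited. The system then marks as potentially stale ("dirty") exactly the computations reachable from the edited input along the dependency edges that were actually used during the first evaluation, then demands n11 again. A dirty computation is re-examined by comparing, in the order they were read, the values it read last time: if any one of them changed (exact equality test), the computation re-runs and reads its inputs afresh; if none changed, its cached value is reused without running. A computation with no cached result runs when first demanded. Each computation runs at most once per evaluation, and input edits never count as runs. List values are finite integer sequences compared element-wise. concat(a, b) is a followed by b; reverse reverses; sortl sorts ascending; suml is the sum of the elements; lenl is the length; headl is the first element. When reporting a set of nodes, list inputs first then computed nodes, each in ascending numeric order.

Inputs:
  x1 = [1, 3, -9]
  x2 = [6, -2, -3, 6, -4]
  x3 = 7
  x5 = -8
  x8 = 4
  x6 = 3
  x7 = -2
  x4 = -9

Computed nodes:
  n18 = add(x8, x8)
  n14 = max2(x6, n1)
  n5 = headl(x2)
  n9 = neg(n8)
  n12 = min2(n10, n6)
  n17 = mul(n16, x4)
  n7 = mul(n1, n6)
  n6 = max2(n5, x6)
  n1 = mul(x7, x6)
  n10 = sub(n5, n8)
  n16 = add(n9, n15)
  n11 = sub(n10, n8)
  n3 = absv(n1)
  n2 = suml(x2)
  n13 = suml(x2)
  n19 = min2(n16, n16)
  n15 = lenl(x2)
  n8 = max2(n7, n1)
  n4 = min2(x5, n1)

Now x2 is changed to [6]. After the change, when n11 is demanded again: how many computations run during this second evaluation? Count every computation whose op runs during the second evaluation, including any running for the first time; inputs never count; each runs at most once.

Computations that run: n5 — 1 in total.
Key observation: the change is absorbed at n5 — it re-runs but produces the same value, and the output's value is unchanged.

First evaluation (everything demanded from the output):
  n1 = mul(-2, 3) = -6
  n5 = headl([6, -2, -3, 6, -4]) = 6
  n6 = max2(6, 3) = 6
  n7 = mul(-6, 6) = -36
  n8 = max2(-36, -6) = -6
  n10 = sub(6, -6) = 12
  n11 = sub(12, -6) = 18

Propagation after the edit:
  n5: runs — x2 [6, -2, -3, 6, -4]->[6]; result 6 (same value as before).
  n6: checked — values it read are unchanged (n5 unchanged, x6 unchanged); reused cached 6 without running.
  n7: checked — values it read are unchanged (n1 unchanged, n6 unchanged); reused cached -36 without running.
  n8: checked — values it read are unchanged (n7 unchanged, n1 unchanged); reused cached -6 without running.
  n10: checked — values it read are unchanged (n5 unchanged, n8 unchanged); reused cached 12 without running.
  n11: checked — values it read are unchanged (n10 unchanged, n8 unchanged); reused cached 18 without running.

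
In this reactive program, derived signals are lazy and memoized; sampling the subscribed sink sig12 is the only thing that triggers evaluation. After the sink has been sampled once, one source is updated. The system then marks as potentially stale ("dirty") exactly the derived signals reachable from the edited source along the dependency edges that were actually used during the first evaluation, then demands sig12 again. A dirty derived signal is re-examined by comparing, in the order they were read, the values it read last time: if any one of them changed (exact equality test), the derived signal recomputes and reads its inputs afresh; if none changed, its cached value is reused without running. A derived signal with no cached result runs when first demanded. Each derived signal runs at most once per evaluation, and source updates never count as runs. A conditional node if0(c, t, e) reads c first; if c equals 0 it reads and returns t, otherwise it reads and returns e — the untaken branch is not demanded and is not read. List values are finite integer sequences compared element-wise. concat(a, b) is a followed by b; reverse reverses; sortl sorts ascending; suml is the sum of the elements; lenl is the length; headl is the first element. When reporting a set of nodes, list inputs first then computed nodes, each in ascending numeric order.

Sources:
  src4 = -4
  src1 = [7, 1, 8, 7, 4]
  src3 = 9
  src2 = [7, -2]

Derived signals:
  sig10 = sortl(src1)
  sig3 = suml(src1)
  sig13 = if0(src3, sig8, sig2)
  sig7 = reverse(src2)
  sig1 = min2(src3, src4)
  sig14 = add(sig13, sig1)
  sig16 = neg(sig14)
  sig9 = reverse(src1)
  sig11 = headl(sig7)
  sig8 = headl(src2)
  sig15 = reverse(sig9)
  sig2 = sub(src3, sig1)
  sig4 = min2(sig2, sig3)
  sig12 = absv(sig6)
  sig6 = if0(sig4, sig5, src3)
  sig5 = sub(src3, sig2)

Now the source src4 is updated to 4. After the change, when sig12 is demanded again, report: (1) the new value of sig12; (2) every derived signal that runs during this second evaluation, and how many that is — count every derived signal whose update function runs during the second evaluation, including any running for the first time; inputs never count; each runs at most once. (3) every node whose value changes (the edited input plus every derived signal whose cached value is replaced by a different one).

First demand of the output computes:
  sig1 = min2(9, -4) = -4
  sig2 = sub(9, -4) = 13
  sig3 = suml([7, 1, 8, 7, 4]) = 27
  sig4 = min2(13, 27) = 13
  sig6 = if0(sig4=13 -> else branch src3) = 9
  sig12 = absv(9) = 9

After the edit, cleaning proceeds:
  sig1: a read changed (src4 -4->4) — executes, giving 4.
  sig2: a read changed (sig1 -4->4) — executes, giving 5.
  sig4: a read changed (sig2 13->5) — executes, giving 5.
  sig6: a read changed (sig4 13->5) — executes, giving 9 — identical to its old value.
  sig12: dirty, but its reads are unchanged (sig6 unchanged); cached 9 stands.

Note the absorption at sig6: it re-runs yet its value is the same, leaving the output's value untouched.

Demanding sig12 again yields 9.
4 derived signals run: sig1, sig2, sig4, sig6.
The nodes whose values change: src4, sig1, sig2, sig4.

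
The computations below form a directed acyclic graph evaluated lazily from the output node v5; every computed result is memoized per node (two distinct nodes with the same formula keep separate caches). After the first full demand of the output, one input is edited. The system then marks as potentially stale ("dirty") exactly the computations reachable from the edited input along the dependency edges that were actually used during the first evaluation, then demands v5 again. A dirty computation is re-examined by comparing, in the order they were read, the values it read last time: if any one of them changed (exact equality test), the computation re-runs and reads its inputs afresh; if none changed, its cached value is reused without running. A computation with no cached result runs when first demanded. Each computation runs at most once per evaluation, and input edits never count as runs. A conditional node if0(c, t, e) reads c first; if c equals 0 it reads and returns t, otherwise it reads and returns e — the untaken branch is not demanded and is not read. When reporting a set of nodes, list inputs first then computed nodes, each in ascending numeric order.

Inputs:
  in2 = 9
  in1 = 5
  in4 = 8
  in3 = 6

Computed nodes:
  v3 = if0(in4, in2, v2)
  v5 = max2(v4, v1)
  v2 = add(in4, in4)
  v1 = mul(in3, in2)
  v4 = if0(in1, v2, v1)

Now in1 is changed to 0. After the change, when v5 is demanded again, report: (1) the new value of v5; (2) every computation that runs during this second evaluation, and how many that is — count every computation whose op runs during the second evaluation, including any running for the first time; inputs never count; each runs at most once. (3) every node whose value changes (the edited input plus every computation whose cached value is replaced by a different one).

Demanding v5 again yields 54.
3 computations run: v2, v4, v5.
The nodes whose values change: in1, v4.
Note the branch switch — v2 had no cache and runs now for the first time.

First demand of the output computes:
  v1 = mul(6, 9) = 54
  v4 = if0(in1=5 -> else branch v1) = 54
  v5 = max2(54, 54) = 54

After the edit, cleaning proceeds:
  v2: had never run; runs now, result 16.
  v4: a read changed (in1 5->0) — executes, giving 16.
  v5: a read changed (v4 54->16) — executes, giving 54 — identical to its old value.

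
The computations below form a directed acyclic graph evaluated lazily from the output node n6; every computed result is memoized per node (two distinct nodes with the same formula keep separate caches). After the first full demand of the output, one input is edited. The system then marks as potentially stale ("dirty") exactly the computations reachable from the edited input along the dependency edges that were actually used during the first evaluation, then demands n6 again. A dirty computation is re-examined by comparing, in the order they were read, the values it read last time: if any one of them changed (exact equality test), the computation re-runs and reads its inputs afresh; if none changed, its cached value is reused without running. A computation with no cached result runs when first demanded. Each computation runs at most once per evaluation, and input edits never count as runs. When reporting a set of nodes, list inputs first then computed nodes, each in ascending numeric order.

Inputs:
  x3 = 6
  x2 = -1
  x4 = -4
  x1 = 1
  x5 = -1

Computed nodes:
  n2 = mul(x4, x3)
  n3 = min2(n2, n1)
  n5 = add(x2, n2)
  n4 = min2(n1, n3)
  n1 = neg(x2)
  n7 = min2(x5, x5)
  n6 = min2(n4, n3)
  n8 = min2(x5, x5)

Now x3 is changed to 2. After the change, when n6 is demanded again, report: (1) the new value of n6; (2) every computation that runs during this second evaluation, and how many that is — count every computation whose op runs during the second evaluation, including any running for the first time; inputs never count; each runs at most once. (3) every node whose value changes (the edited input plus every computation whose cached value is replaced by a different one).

Demanding n6 again yields -8.
4 computations run: n2, n3, n4, n6.
The nodes whose values change: x3, n2, n3, n4, n6.

First demand of the output computes:
  n1 = neg(-1) = 1
  n2 = mul(-4, 6) = -24
  n3 = min2(-24, 1) = -24
  n4 = min2(1, -24) = -24
  n6 = min2(-24, -24) = -24

After the edit, cleaning proceeds:
  n2: a read changed (x3 6->2) — executes, giving -8.
  n3: a read changed (n2 -24->-8) — executes, giving -8.
  n4: a read changed (n3 -24->-8) — executes, giving -8.
  n6: a read changed (n4 -24->-8; n3 -24->-8) — executes, giving -8.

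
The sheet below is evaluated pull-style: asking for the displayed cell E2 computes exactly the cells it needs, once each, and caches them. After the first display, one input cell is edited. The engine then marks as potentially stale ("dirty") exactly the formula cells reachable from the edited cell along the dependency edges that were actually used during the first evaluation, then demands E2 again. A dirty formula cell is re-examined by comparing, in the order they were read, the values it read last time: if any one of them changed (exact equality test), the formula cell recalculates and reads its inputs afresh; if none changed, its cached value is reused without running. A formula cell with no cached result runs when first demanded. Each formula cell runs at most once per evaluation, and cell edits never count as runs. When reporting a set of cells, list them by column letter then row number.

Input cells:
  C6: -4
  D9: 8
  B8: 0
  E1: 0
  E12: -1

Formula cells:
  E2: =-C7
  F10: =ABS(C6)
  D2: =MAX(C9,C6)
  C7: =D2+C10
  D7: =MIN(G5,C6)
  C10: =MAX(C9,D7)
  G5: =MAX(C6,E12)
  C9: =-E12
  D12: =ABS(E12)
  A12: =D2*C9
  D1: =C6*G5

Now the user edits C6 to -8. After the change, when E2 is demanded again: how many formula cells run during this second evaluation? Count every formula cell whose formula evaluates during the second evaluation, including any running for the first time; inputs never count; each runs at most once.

4 formula cells run: C10, D2, D7, G5.
Note where the cutoff bites: C7 is checked, finds nothing changed, and keeps its cache.

First demand of the output computes:
  C9 = -(-1) = 1
  D2 = MAX(1, -4) = 1
  G5 = MAX(-4, -1) = -1
  D7 = MIN(-1, -4) = -4
  C10 = MAX(1, -4) = 1
  C7 = 1 + 1 = 2
  E2 = -(2) = -2

After the edit, cleaning proceeds:
  D2: a read changed (C6 -4->-8) — executes, giving 1 — identical to its old value.
  G5: a read changed (C6 -4->-8) — executes, giving -1 — identical to its old value.
  D7: a read changed (C6 -4->-8) — executes, giving -8.
  C10: a read changed (D7 -4->-8) — executes, giving 1 — identical to its old value.
  C7: dirty, but its reads are unchanged (D2 unchanged, C10 unchanged); cached 2 stands.
  E2: dirty, but its reads are unchanged (C7 unchanged); cached -2 stands.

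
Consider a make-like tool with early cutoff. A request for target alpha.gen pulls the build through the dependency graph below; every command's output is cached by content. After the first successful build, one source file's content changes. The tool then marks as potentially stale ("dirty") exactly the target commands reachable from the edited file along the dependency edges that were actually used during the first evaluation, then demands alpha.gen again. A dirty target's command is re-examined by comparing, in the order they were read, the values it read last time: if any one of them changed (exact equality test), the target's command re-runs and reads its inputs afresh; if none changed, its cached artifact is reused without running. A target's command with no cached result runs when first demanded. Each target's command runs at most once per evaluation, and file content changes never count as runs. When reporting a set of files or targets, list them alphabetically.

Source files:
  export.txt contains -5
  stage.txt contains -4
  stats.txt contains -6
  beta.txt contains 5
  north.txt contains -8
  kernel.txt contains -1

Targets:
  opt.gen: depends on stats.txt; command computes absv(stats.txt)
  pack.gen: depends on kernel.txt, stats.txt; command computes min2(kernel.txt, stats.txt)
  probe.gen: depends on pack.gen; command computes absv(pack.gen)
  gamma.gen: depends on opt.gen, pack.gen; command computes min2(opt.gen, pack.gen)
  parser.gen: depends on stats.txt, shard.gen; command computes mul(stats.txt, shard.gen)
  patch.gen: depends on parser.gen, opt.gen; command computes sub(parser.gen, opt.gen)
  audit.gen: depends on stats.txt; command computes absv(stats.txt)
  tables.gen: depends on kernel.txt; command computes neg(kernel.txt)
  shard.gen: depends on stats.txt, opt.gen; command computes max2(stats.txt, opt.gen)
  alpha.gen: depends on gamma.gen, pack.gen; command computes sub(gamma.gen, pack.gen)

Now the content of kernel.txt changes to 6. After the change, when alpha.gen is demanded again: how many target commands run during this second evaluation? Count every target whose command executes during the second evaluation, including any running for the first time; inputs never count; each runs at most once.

First demand of the output computes:
  opt.gen = absv(-6) = 6
  pack.gen = min2(-1, -6) = -6
  gamma.gen = min2(6, -6) = -6
  alpha.gen = sub(-6, -6) = 0

After the edit, cleaning proceeds:
  pack.gen: a read changed (kernel.txt -1->6) — executes, giving -6 — identical to its old value.
  gamma.gen: dirty, but its reads are unchanged (opt.gen unchanged, pack.gen unchanged); cached -6 stands.
  alpha.gen: dirty, but its reads are unchanged (gamma.gen unchanged, pack.gen unchanged); cached 0 stands.

Note the absorption at pack.gen: it re-runs yet its value is the same, leaving the output's value untouched.

1 target commands run: pack.gen.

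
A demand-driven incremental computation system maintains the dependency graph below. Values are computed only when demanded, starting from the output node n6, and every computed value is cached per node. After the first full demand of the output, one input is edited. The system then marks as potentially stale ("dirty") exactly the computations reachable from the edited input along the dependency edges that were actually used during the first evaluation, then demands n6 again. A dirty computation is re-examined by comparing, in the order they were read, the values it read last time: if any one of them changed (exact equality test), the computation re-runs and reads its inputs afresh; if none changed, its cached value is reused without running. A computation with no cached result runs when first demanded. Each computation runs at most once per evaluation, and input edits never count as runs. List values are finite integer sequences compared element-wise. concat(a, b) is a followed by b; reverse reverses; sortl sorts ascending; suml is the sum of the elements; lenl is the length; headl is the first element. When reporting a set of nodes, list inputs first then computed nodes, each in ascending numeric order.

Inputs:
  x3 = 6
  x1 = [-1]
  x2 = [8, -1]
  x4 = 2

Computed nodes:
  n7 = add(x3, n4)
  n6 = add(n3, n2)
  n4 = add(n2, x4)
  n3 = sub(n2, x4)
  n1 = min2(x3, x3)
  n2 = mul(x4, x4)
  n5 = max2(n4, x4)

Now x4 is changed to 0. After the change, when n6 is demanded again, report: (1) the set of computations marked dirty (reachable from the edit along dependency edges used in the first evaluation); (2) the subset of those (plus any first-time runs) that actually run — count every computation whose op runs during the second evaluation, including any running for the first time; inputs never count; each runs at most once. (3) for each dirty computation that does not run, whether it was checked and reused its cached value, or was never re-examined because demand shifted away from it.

Marked dirty: n2, n3, n6.
Computations that run: n2, n3, n6 — 3 in total.
Every dirty computation ran.

First evaluation (everything demanded from the output):
  n2 = mul(2, 2) = 4
  n3 = sub(4, 2) = 2
  n6 = add(2, 4) = 6

Propagation after the edit:
  n2: runs — x4 2->0; x4 2->0; result 0.
  n3: runs — n2 4->0; x4 2->0; result 0.
  n6: runs — n3 2->0; n2 4->0; result 0.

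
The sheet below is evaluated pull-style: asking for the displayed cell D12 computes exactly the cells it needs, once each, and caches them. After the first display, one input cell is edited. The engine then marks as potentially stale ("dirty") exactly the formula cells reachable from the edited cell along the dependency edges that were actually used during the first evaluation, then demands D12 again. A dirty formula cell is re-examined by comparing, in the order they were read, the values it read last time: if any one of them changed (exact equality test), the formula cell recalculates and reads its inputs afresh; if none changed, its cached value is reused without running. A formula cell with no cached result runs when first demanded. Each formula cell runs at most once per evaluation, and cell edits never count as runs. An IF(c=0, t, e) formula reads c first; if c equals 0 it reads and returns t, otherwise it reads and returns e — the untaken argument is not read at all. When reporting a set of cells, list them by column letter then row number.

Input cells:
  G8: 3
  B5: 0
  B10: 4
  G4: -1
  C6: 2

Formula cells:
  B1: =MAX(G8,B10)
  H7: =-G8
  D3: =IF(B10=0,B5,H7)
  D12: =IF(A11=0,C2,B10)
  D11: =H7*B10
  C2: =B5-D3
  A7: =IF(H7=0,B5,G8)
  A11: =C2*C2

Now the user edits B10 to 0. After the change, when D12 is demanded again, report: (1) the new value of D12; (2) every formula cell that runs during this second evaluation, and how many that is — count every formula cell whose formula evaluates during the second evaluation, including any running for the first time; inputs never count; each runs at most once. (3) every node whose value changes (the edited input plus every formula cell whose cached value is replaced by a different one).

Demanding D12 again yields 0.
4 formula cells run: A11, C2, D3, D12.
The nodes whose values change: A11, B10, C2, D3, D12.

First demand of the output computes:
  H7 = -(3) = -3
  D3 = IF(B10=0: B10=4 -> else branch H7) = -3
  C2 = 0 - -3 = 3
  A11 = 3 * 3 = 9
  D12 = IF(A11=0: A11=9 -> else branch B10) = 4

After the edit, cleaning proceeds:
  D3: a read changed (B10 4->0) — executes, giving 0.
  C2: a read changed (D3 -3->0) — executes, giving 0.
  A11: a read changed (C2 3->0; C2 3->0) — executes, giving 0.
  D12: a read changed (A11 9->0; B10 4->0) — executes, giving 0.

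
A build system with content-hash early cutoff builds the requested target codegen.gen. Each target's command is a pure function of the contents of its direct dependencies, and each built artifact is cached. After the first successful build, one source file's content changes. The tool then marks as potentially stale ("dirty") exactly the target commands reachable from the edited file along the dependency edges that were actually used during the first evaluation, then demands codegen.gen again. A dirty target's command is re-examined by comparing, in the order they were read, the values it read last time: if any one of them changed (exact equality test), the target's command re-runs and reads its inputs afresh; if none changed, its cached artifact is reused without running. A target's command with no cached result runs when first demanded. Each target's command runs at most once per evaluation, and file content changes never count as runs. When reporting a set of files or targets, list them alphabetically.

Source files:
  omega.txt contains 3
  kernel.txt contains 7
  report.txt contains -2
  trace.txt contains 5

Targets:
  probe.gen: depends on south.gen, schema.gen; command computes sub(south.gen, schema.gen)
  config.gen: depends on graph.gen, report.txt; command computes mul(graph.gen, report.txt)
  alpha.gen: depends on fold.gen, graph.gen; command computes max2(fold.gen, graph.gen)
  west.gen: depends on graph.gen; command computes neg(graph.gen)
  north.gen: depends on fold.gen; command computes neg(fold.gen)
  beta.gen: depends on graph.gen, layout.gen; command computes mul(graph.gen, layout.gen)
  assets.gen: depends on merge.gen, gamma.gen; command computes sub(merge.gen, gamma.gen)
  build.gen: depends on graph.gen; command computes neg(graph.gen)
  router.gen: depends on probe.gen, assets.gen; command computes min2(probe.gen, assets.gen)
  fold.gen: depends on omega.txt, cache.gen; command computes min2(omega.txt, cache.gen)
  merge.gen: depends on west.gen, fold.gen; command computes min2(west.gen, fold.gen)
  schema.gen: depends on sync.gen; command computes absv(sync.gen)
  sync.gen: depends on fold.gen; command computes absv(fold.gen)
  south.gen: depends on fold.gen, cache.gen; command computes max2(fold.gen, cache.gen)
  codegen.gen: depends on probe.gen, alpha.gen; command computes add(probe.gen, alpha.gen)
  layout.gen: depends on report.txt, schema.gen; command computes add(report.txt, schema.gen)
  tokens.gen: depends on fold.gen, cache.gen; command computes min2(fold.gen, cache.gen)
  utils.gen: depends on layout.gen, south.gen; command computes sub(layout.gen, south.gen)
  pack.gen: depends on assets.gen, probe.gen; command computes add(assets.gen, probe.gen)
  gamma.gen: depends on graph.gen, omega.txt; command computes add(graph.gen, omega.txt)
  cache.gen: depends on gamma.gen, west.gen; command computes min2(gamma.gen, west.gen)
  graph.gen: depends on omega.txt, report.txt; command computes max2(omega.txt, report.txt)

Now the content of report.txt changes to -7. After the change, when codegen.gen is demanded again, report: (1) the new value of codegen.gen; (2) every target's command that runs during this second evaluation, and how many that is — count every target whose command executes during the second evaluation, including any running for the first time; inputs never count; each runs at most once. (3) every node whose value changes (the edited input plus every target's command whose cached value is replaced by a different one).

New value of codegen.gen: -3.
Target commands that run: graph.gen — 1 in total.
Values that change: report.txt.
Key observation: the change is absorbed at graph.gen — it re-runs but produces the same value, and the output's value is unchanged.

First evaluation (everything demanded from the output):
  graph.gen = max2(3, -2) = 3
  gamma.gen = add(3, 3) = 6
  west.gen = neg(3) = -3
  cache.gen = min2(6, -3) = -3
  fold.gen = min2(3, -3) = -3
  alpha.gen = max2(-3, 3) = 3
  south.gen = max2(-3, -3) = -3
  sync.gen = absv(-3) = 3
  schema.gen = absv(3) = 3
  probe.gen = sub(-3, 3) = -6
  codegen.gen = add(-6, 3) = -3

Propagation after the edit:
  graph.gen: runs — report.txt -2->-7; result 3 (same value as before).
  gamma.gen: checked — values it read are unchanged (graph.gen unchanged, omega.txt unchanged); reused cached 6 without running.
  west.gen: checked — values it read are unchanged (graph.gen unchanged); reused cached -3 without running.
  cache.gen: checked — values it read are unchanged (gamma.gen unchanged, west.gen unchanged); reused cached -3 without running.
  fold.gen: checked — values it read are unchanged (omega.txt unchanged, cache.gen unchanged); reused cached -3 without running.
  alpha.gen: checked — values it read are unchanged (fold.gen unchanged, graph.gen unchanged); reused cached 3 without running.
  south.gen: checked — values it read are unchanged (fold.gen unchanged, cache.gen unchanged); reused cached -3 without running.
  sync.gen: checked — values it read are unchanged (fold.gen unchanged); reused cached 3 without running.
  schema.gen: checked — values it read are unchanged (sync.gen unchanged); reused cached 3 without running.
  probe.gen: checked — values it read are unchanged (south.gen unchanged, schema.gen unchanged); reused cached -6 without running.
  codegen.gen: checked — values it read are unchanged (probe.gen unchanged, alpha.gen unchanged); reused cached -3 without running.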